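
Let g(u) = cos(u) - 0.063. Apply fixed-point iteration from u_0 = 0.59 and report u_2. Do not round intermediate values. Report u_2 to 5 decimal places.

0.65634

u_1 = g(0.590000) = 0.767941
u_2 = g(0.767941) = 0.656343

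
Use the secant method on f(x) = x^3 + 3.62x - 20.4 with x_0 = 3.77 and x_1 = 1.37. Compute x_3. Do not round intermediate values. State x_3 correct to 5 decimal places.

2.47516

f(x_0) = 46.830033, f(x_1) = -12.869247
x_2 = 1.370000 - (-12.869247)·(1.370000 - 3.770000)/(-12.869247 - (46.830033)) = 1.887363; f(x_2) = -6.844698
x_3 = 1.887363 - (-6.844698)·(1.887363 - 1.370000)/(-6.844698 - (-12.869247)) = 2.475157; f(x_3) = 3.723869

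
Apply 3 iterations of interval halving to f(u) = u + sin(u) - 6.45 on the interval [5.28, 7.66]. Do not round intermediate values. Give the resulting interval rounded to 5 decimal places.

f(5.280000) = -2.013188, f(7.660000) = 2.191244 (opposite signs)
step 1: m = 6.470000, f(m) = 0.205730 > 0 → root in [5.280000, 6.470000]
step 2: m = 5.875000, f(m) = -0.971944 < 0 → root in [5.875000, 6.470000]
step 3: m = 6.172500, f(m) = -0.387959 < 0 → root in [6.172500, 6.470000]

[6.17250, 6.47000]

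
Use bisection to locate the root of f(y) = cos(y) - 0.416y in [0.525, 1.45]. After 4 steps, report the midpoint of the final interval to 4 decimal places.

1.0742

f(0.525000) = 0.646924, f(1.450000) = -0.482697 (opposite signs)
step 1: m = 0.987500, f(m) = 0.139978 > 0 → root in [0.987500, 1.450000]
step 2: m = 1.218750, f(m) = -0.162181 < 0 → root in [0.987500, 1.218750]
step 3: m = 1.103125, f(m) = -0.008091 < 0 → root in [0.987500, 1.103125]
step 4: m = 1.045313, f(m) = 0.066782 > 0 → root in [1.045313, 1.103125]
Midpoint of [1.045313, 1.103125] = 1.074219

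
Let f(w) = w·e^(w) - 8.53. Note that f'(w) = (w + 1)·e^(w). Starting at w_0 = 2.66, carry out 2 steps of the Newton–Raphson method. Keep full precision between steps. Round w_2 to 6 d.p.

1.757848

w_0 = 2.660000: f = 29.498129, f' = 52.324418 → w_1 = 2.660000 - (29.498129)/(52.324418) = 2.096245
w_1 = 2.096245: f = 8.524145, f' = 25.189712 → w_2 = 2.096245 - (8.524145)/(25.189712) = 1.757848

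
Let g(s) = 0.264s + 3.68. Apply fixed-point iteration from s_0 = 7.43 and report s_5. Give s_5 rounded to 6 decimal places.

s_1 = g(7.430000) = 5.641520
s_2 = g(5.641520) = 5.169361
s_3 = g(5.169361) = 5.044711
s_4 = g(5.044711) = 5.011804
s_5 = g(5.011804) = 5.003116

5.003116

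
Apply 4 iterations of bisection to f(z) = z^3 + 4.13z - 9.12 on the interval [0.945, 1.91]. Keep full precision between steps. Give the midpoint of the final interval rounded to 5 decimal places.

1.45766

f(0.945000) = -4.373241, f(1.910000) = 5.736171 (opposite signs)
step 1: m = 1.427500, f(m) = -0.315528 < 0 → root in [1.427500, 1.910000]
step 2: m = 1.668750, f(m) = 2.418950 > 0 → root in [1.427500, 1.668750]
step 3: m = 1.548125, f(m) = 0.984134 > 0 → root in [1.427500, 1.548125]
step 4: m = 1.487812, f(m) = 0.318067 > 0 → root in [1.427500, 1.487812]
Midpoint of [1.427500, 1.487812] = 1.457656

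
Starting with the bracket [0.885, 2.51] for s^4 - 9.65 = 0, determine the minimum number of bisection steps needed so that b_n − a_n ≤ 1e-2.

8

Initial width b − a = 2.51 − 0.885 = 1.625000.
After n steps the width is (b−a)/2^n; need (b−a)/2^n ≤ 1e-2.
So n ≥ log₂(1.625000/1e-2) = log₂(162.5000) ≈ 7.3443.
Hence n = 8.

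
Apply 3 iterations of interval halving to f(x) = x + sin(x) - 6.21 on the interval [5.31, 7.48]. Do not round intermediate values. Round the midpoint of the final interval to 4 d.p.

f(5.310000) = -1.726682, f(7.480000) = 2.200880 (opposite signs)
step 1: m = 6.395000, f(m) = 0.296582 > 0 → root in [5.310000, 6.395000]
step 2: m = 5.852500, f(m) = -0.774994 < 0 → root in [5.852500, 6.395000]
step 3: m = 6.123750, f(m) = -0.245011 < 0 → root in [6.123750, 6.395000]
Midpoint of [6.123750, 6.395000] = 6.259375

6.2594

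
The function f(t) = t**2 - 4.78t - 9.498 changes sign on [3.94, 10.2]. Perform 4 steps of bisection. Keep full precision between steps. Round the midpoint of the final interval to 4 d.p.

6.4831

f(3.940000) = -12.807600, f(10.200000) = 45.786000 (opposite signs)
step 1: m = 7.070000, f(m) = 6.692300 > 0 → root in [3.940000, 7.070000]
step 2: m = 5.505000, f(m) = -5.506875 < 0 → root in [5.505000, 7.070000]
step 3: m = 6.287500, f(m) = -0.019594 < 0 → root in [6.287500, 7.070000]
step 4: m = 6.678750, f(m) = 3.183277 > 0 → root in [6.287500, 6.678750]
Midpoint of [6.287500, 6.678750] = 6.483125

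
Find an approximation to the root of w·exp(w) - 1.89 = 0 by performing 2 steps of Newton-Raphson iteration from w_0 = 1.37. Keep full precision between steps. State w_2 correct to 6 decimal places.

0.846425

f'(w) = (w + 1)·exp(w)
w_0 = 1.370000: f = 3.501430, f' = 9.326781 → w_1 = 1.370000 - (3.501430)/(9.326781) = 0.994583
w_1 = 0.994583: f = 0.798952, f' = 5.392550 → w_2 = 0.994583 - (0.798952)/(5.392550) = 0.846425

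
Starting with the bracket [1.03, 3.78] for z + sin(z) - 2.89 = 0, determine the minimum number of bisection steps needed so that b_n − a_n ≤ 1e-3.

12

Initial width b − a = 3.78 − 1.03 = 2.750000.
After n steps the width is (b−a)/2^n; need (b−a)/2^n ≤ 1e-3.
So n ≥ log₂(2.750000/1e-3) = log₂(2750.0000) ≈ 11.4252.
Hence n = 12.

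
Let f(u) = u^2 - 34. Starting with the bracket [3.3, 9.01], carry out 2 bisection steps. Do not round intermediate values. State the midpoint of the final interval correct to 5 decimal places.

f(3.300000) = -23.110000, f(9.010000) = 47.180100 (opposite signs)
step 1: m = 6.155000, f(m) = 3.884025 > 0 → root in [3.300000, 6.155000]
step 2: m = 4.727500, f(m) = -11.650744 < 0 → root in [4.727500, 6.155000]
Midpoint of [4.727500, 6.155000] = 5.441250

5.44125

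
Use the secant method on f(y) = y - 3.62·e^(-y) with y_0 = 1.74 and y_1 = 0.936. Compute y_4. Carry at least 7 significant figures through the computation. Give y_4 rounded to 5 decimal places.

f(y_0) = 1.104616, f(y_1) = -0.483740
y_2 = 0.936000 - (-0.483740)·(0.936000 - 1.740000)/(-0.483740 - (1.104616)) = 1.180861; f(y_2) = 0.069470
y_3 = 1.180861 - (0.069470)·(1.180861 - 0.936000)/(0.069470 - (-0.483740)) = 1.150113; f(y_3) = 0.004017
y_4 = 1.150113 - (0.004017)·(1.150113 - 1.180861)/(0.004017 - (0.069470)) = 1.148226; f(y_4) = -0.000035

1.14823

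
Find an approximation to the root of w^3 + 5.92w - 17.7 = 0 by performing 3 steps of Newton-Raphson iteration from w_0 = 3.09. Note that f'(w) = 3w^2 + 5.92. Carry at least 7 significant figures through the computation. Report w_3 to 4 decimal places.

w_0 = 3.090000: f = 30.096429, f' = 34.564300 → w_1 = 3.090000 - (30.096429)/(34.564300) = 2.219263
w_1 = 2.219263: f = 6.368183, f' = 20.695379 → w_2 = 2.219263 - (6.368183)/(20.695379) = 1.911552
w_2 = 1.911552: f = 0.601261, f' = 16.882095 → w_3 = 1.911552 - (0.601261)/(16.882095) = 1.875937

1.8759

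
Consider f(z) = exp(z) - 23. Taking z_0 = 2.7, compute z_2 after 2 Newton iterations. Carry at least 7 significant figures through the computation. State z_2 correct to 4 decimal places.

3.1414

f'(z) = exp(z)
z_0 = 2.700000: f = -8.120268, f' = 14.879732 → z_1 = 2.700000 - (-8.120268)/(14.879732) = 3.245727
z_1 = 3.245727: f = 2.680368, f' = 25.680368 → z_2 = 3.245727 - (2.680368)/(25.680368) = 3.141353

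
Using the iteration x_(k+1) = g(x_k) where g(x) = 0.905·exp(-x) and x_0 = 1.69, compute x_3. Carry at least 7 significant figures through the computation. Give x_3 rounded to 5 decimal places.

0.42078

x_1 = g(1.690000) = 0.166990
x_2 = g(0.166990) = 0.765818
x_3 = g(0.765818) = 0.420783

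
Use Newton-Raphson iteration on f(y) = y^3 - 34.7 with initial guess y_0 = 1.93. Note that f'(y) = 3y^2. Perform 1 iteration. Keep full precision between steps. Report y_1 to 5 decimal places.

Newton update: y ← y − f(y)/f'(y).
y_0 = 1.930000: f = -27.510943, f' = 11.174700 → y_1 = 1.930000 - (-27.510943)/(11.174700) = 4.391895

4.39190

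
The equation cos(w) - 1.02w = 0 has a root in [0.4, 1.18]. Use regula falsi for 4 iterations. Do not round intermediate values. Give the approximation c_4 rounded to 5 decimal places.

f(0.400000) = 0.513061, f(1.180000) = -0.822675
step 1: c = 0.699601, f(c) = 0.051507 > 0 → new bracket [0.699601, 1.180000]
step 2: c = 0.727906, f(c) = 0.004105 > 0 → new bracket [0.727906, 1.180000]
step 3: c = 0.730151, f(c) = 0.000320 > 0 → new bracket [0.730151, 1.180000]
step 4: c = 0.730326, f(c) = 0.000025 > 0 → new bracket [0.730326, 1.180000]

0.73033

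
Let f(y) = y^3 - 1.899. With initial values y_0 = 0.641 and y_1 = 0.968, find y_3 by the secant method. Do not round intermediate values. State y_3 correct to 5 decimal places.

1.18705

f(y_0) = -1.635625, f(y_1) = -0.991961
y_2 = 0.968000 - (-0.991961)·(0.968000 - 0.641000)/(-0.991961 - (-1.635625)) = 1.471944; f(y_2) = 1.290145
y_3 = 1.471944 - (1.290145)·(1.471944 - 0.968000)/(1.290145 - (-0.991961)) = 1.187049; f(y_3) = -0.226346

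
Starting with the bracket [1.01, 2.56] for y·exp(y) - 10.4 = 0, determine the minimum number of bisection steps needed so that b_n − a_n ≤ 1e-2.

Initial width b − a = 2.56 − 1.01 = 1.550000.
After n steps the width is (b−a)/2^n; need (b−a)/2^n ≤ 1e-2.
So n ≥ log₂(1.550000/1e-2) = log₂(155.0000) ≈ 7.2761.
Hence n = 8.

8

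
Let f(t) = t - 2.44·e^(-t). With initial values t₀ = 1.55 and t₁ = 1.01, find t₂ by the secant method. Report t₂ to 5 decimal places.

f(t_0) = 1.032115, f(t_1) = 0.121306
t_2 = 1.010000 - (0.121306)·(1.010000 - 1.550000)/(0.121306 - (1.032115)) = 0.938080; f(t_2) = -0.016883

0.93808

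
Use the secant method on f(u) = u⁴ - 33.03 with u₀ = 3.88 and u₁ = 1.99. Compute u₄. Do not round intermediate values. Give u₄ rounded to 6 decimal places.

2.383565

f(u_0) = 193.604959, f(u_1) = -17.347608
u_2 = 1.990000 - (-17.347608)·(1.990000 - 3.880000)/(-17.347608 - (193.604959)) = 2.145423; f(u_2) = -11.843847
u_3 = 2.145423 - (-11.843847)·(2.145423 - 1.990000)/(-11.843847 - (-17.347608)) = 2.479888; f(u_3) = 4.790575
u_4 = 2.479888 - (4.790575)·(2.479888 - 2.145423)/(4.790575 - (-11.843847)) = 2.383565; f(u_4) = -0.751905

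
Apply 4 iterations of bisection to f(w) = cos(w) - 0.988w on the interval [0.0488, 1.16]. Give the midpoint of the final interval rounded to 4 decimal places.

f(0.048800) = 0.950595, f(1.160000) = -0.746740 (opposite signs)
step 1: m = 0.604400, f(m) = 0.225696 > 0 → root in [0.604400, 1.160000]
step 2: m = 0.882200, f(m) = -0.236160 < 0 → root in [0.604400, 0.882200]
step 3: m = 0.743300, f(m) = 0.001859 > 0 → root in [0.743300, 0.882200]
step 4: m = 0.812750, f(m) = -0.115493 < 0 → root in [0.743300, 0.812750]
Midpoint of [0.743300, 0.812750] = 0.778025

0.7780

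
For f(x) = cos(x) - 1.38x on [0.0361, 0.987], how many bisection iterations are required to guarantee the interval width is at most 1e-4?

14

Initial width b − a = 0.987 − 0.0361 = 0.950900.
After n steps the width is (b−a)/2^n; need (b−a)/2^n ≤ 1e-4.
So n ≥ log₂(0.950900/1e-4) = log₂(9509.0000) ≈ 13.2151.
Hence n = 14.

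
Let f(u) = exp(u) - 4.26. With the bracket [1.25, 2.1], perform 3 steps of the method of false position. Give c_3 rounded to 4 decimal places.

1.4442

f(1.250000) = -0.769657, f(2.100000) = 3.906170
step 1: c = 1.389913, f(c) = -0.245500 < 0 → new bracket [1.389913, 2.100000]
step 2: c = 1.431902, f(c) = -0.073344 < 0 → new bracket [1.431902, 2.100000]
step 3: c = 1.444216, f(c) = -0.021474 < 0 → new bracket [1.444216, 2.100000]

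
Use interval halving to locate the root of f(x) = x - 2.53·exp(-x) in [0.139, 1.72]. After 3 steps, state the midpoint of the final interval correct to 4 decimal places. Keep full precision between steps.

1.0283

f(0.139000) = -2.062677, f(1.720000) = 1.266963 (opposite signs)
step 1: m = 0.929500, f(m) = -0.069220 < 0 → root in [0.929500, 1.720000]
step 2: m = 1.324750, f(m) = 0.652100 > 0 → root in [0.929500, 1.324750]
step 3: m = 1.127125, f(m) = 0.307498 > 0 → root in [0.929500, 1.127125]
Midpoint of [0.929500, 1.127125] = 1.028312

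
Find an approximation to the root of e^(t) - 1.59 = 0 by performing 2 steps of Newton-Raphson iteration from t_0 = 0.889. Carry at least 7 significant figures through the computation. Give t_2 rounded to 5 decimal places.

0.46676

Newton update: t ← t − f(t)/f'(t).
f'(t) = e^(t)
t_0 = 0.889000: f = 0.842696, f' = 2.432696 → t_1 = 0.889000 - (0.842696)/(2.432696) = 0.542596
t_1 = 0.542596: f = 0.130467, f' = 1.720467 → t_2 = 0.542596 - (0.130467)/(1.720467) = 0.466763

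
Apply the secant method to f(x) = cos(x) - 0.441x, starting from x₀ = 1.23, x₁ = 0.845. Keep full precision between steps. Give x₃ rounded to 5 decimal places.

f(x_0) = -0.208192, f(x_1) = 0.291086
x_2 = 0.845000 - (0.291086)·(0.845000 - 1.230000)/(0.291086 - (-0.208192)) = 1.069460; f(x_2) = 0.008966
x_3 = 1.069460 - (0.008966)·(1.069460 - 0.845000)/(0.008966 - (0.291086)) = 1.076593; f(x_3) = -0.000448

1.07659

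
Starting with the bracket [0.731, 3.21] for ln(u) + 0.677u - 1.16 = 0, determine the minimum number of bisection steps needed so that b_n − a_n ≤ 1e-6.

22

Initial width b − a = 3.21 − 0.731 = 2.479000.
After n steps the width is (b−a)/2^n; need (b−a)/2^n ≤ 1e-6.
So n ≥ log₂(2.479000/1e-6) = log₂(2479000.0000) ≈ 21.2413.
Hence n = 22.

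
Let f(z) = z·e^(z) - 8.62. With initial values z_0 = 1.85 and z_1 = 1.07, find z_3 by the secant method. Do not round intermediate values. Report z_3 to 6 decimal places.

1.693111

f(z_0) = 3.145666, f(z_1) = -5.500544
z_2 = 1.070000 - (-5.500544)·(1.070000 - 1.850000)/(-5.500544 - (3.145666)) = 1.566220; f(z_2) = -1.120132
z_3 = 1.566220 - (-1.120132)·(1.566220 - 1.070000)/(-1.120132 - (-5.500544)) = 1.693111; f(z_3) = 0.584367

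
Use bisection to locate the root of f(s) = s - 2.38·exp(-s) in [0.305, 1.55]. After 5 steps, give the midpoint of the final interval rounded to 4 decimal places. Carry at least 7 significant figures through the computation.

f(0.305000) = -1.449354, f(1.550000) = 1.044850 (opposite signs)
step 1: m = 0.927500, f(m) = -0.013888 < 0 → root in [0.927500, 1.550000]
step 2: m = 1.238750, f(m) = 0.549154 > 0 → root in [0.927500, 1.238750]
step 3: m = 1.083125, f(m) = 0.277409 > 0 → root in [0.927500, 1.083125]
step 4: m = 1.005313, f(m) = 0.134398 > 0 → root in [0.927500, 1.005313]
step 5: m = 0.966406, f(m) = 0.060940 > 0 → root in [0.927500, 0.966406]
Midpoint of [0.927500, 0.966406] = 0.946953

0.9470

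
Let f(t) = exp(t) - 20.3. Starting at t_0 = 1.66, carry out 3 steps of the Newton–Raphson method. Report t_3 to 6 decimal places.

Newton update: t ← t − f(t)/f'(t).
f'(t) = exp(t)
t_0 = 1.660000: f = -15.040689, f' = 5.259311 → t_1 = 1.660000 - (-15.040689)/(5.259311) = 4.519821
t_1 = 4.519821: f = 71.519188, f' = 91.819188 → t_2 = 4.519821 - (71.519188)/(91.819188) = 3.740908
t_2 = 3.740908: f = 21.836232, f' = 42.136232 → t_3 = 3.740908 - (21.836232)/(42.136232) = 3.222679

3.222679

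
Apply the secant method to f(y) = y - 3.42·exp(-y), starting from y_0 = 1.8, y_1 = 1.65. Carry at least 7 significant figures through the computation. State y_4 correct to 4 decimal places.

1.1183

f(y_0) = 1.234678, f(y_1) = 0.993189
y_2 = 1.650000 - (0.993189)·(1.650000 - 1.800000)/(0.993189 - (1.234678)) = 1.033083; f(y_2) = -0.184123
y_3 = 1.033083 - (-0.184123)·(1.033083 - 1.650000)/(-0.184123 - (0.993189)) = 1.129564; f(y_3) = 0.024309
y_4 = 1.129564 - (0.024309)·(1.129564 - 1.033083)/(0.024309 - (-0.184123)) = 1.118312; f(y_4) = 0.000549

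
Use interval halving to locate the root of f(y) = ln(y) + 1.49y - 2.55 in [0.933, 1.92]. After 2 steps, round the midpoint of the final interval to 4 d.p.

f(0.933000) = -1.229180, f(1.920000) = 0.963125 (opposite signs)
step 1: m = 1.426500, f(m) = -0.069291 < 0 → root in [1.426500, 1.920000]
step 2: m = 1.673250, f(m) = 0.457910 > 0 → root in [1.426500, 1.673250]
Midpoint of [1.426500, 1.673250] = 1.549875

1.5499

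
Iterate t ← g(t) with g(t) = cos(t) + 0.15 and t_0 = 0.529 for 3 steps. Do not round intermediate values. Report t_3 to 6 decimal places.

t_1 = g(0.529000) = 1.013312
t_2 = g(1.013312) = 0.679053
t_3 = g(0.679053) = 0.928168

0.928168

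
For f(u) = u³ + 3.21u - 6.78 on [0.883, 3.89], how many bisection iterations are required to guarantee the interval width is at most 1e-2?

9

Initial width b − a = 3.89 − 0.883 = 3.007000.
After n steps the width is (b−a)/2^n; need (b−a)/2^n ≤ 1e-2.
So n ≥ log₂(3.007000/1e-2) = log₂(300.7000) ≈ 8.2322.
Hence n = 9.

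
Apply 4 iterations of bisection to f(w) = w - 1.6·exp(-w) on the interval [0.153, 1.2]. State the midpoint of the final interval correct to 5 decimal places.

f(0.153000) = -1.220008, f(1.200000) = 0.718089 (opposite signs)
step 1: m = 0.676500, f(m) = -0.136929 < 0 → root in [0.676500, 1.200000]
step 2: m = 0.938250, f(m) = 0.312151 > 0 → root in [0.676500, 0.938250]
step 3: m = 0.807375, f(m) = 0.093731 > 0 → root in [0.676500, 0.807375]
step 4: m = 0.741937, f(m) = -0.019967 < 0 → root in [0.741937, 0.807375]
Midpoint of [0.741937, 0.807375] = 0.774656

0.77466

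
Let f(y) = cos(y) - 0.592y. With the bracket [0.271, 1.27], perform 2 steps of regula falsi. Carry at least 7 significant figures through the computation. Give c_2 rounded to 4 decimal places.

False-position update: c = (a·f(b) − b·f(a))/(f(b) − f(a)); replace the endpoint whose sign matches f(c).
f(0.271000) = 0.803072, f(1.270000) = -0.455559
step 1: c = 0.908414, f(c) = 0.077216 > 0 → new bracket [0.908414, 1.270000]
step 2: c = 0.960819, f(c) = 0.004044 > 0 → new bracket [0.960819, 1.270000]

0.9608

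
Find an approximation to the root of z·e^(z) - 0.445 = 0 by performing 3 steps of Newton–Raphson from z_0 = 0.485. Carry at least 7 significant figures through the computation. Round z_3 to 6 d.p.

0.322371

Newton update: z ← z − f(z)/f'(z).
f'(z) = (z + 1)·e^(z)
z_0 = 0.485000: f = 0.342725, f' = 2.411900 → z_1 = 0.485000 - (0.342725)/(2.411900) = 0.342903
z_1 = 0.342903: f = 0.038160, f' = 1.892192 → z_2 = 0.342903 - (0.038160)/(1.892192) = 0.322735
z_2 = 0.322735: f = 0.000665, f' = 1.826565 → z_3 = 0.322735 - (0.000665)/(1.826565) = 0.322371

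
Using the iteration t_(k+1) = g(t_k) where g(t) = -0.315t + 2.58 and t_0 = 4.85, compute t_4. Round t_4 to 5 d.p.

1.99041

t_1 = g(4.850000) = 1.052250
t_2 = g(1.052250) = 2.248541
t_3 = g(2.248541) = 1.871710
t_4 = g(1.871710) = 1.990412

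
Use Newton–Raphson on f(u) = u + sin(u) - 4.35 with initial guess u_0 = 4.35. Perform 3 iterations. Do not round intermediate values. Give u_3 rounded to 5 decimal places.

5.22346

Newton update: u ← u − f(u)/f'(u).
f'(u) = 1 + cos(u)
u_0 = 4.350000: f = -0.935053, f' = 0.645491 → u_1 = 4.350000 - (-0.935053)/(0.645491) = 5.798591
u_1 = 5.798591: f = 0.982742, f' = 1.884864 → u_2 = 5.798591 - (0.982742)/(1.884864) = 5.277205
u_2 = 5.277205: f = 0.082518, f' = 1.535261 → u_3 = 5.277205 - (0.082518)/(1.535261) = 5.223457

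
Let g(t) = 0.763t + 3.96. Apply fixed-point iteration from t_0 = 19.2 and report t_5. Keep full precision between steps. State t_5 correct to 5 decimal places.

17.35306

t_1 = g(19.200000) = 18.609600
t_2 = g(18.609600) = 18.159125
t_3 = g(18.159125) = 17.815412
t_4 = g(17.815412) = 17.553160
t_5 = g(17.553160) = 17.353061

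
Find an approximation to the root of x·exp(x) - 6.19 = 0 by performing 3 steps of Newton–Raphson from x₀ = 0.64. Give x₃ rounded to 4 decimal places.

1.5055

f'(x) = (x + 1)·exp(x)
x_0 = 0.640000: f = -4.976252, f' = 3.110229 → x_1 = 0.640000 - (-4.976252)/(3.110229) = 2.239963
x_1 = 2.239963: f = 14.849951, f' = 30.432939 → x_2 = 2.239963 - (14.849951)/(30.432939) = 1.752007
x_2 = 1.752007: f = 3.912359, f' = 15.868522 → x_3 = 1.752007 - (3.912359)/(15.868522) = 1.505459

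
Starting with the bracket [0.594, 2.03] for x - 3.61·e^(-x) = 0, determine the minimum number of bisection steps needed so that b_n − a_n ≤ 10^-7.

Initial width b − a = 2.03 − 0.594 = 1.436000.
After n steps the width is (b−a)/2^n; need (b−a)/2^n ≤ 10^-7.
So n ≥ log₂(1.436000/10^-7) = log₂(14360000.0000) ≈ 23.7756.
Hence n = 24.

24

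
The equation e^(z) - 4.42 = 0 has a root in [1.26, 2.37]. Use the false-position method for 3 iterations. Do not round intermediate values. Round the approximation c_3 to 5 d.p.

f(1.260000) = -0.894579, f(2.370000) = 6.277392
step 1: c = 1.398453, f(c) = -0.371068 < 0 → new bracket [1.398453, 2.370000]
step 2: c = 1.452678, f(c) = -0.145455 < 0 → new bracket [1.452678, 2.370000]
step 3: c = 1.473452, f(c) = -0.055726 < 0 → new bracket [1.473452, 2.370000]

1.47345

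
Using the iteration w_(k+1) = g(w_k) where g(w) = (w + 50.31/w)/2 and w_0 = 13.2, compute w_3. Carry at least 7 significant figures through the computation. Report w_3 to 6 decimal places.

7.093909

w_1 = g(13.200000) = 8.505682
w_2 = g(8.505682) = 7.210276
w_3 = g(7.210276) = 7.093909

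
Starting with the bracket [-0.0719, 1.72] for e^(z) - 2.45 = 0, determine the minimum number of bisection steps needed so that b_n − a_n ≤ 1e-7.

25

Initial width b − a = 1.72 − -0.0719 = 1.791900.
After n steps the width is (b−a)/2^n; need (b−a)/2^n ≤ 1e-7.
So n ≥ log₂(1.791900/1e-7) = log₂(17919000.0000) ≈ 24.0950.
Hence n = 25.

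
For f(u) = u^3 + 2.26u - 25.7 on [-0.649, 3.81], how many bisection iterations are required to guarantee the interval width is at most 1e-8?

29

Initial width b − a = 3.81 − -0.649 = 4.459000.
After n steps the width is (b−a)/2^n; need (b−a)/2^n ≤ 1e-8.
So n ≥ log₂(4.459000/1e-8) = log₂(445900000.0000) ≈ 28.7321.
Hence n = 29.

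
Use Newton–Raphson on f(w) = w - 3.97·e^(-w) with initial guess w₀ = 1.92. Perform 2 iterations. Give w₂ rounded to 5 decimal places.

1.19383

Newton update: w ← w − f(w)/f'(w).
f'(w) = 1 + 3.97·e^(-w)
w_0 = 1.920000: f = 1.337970, f' = 1.582030 → w_1 = 1.920000 - (1.337970)/(1.582030) = 1.074270
w_1 = 1.074270: f = -0.281672, f' = 2.355942 → w_2 = 1.074270 - (-0.281672)/(2.355942) = 1.193828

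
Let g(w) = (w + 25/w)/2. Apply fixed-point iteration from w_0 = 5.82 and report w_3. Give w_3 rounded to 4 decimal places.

w_1 = g(5.820000) = 5.057766
w_2 = g(5.057766) = 5.000330
w_3 = g(5.000330) = 5.000000

5.0000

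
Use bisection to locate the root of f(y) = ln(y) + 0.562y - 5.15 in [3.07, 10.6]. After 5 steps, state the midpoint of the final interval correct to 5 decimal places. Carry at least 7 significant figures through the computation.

6.01141

f(3.070000) = -2.302982, f(10.600000) = 3.168054 (opposite signs)
step 1: m = 6.835000, f(m) = 0.613326 > 0 → root in [3.070000, 6.835000]
step 2: m = 4.952500, f(m) = -0.766803 < 0 → root in [4.952500, 6.835000]
step 3: m = 5.893750, f(m) = -0.063820 < 0 → root in [5.893750, 6.835000]
step 4: m = 6.364375, f(m) = 0.277495 > 0 → root in [5.893750, 6.364375]
step 5: m = 6.129062, f(m) = 0.107575 > 0 → root in [5.893750, 6.129062]
Midpoint of [5.893750, 6.129062] = 6.011406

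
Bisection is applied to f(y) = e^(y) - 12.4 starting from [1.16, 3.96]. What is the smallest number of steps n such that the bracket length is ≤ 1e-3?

12

Initial width b − a = 3.96 − 1.16 = 2.800000.
After n steps the width is (b−a)/2^n; need (b−a)/2^n ≤ 1e-3.
So n ≥ log₂(2.800000/1e-3) = log₂(2800.0000) ≈ 11.4512.
Hence n = 12.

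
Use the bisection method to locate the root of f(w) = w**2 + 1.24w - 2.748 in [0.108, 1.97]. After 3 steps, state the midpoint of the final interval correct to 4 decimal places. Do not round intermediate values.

1.1554

f(0.108000) = -2.602416, f(1.970000) = 3.575700 (opposite signs)
step 1: m = 1.039000, f(m) = -0.380119 < 0 → root in [1.039000, 1.970000]
step 2: m = 1.504500, f(m) = 1.381100 > 0 → root in [1.039000, 1.504500]
step 3: m = 1.271750, f(m) = 0.446318 > 0 → root in [1.039000, 1.271750]
Midpoint of [1.039000, 1.271750] = 1.155375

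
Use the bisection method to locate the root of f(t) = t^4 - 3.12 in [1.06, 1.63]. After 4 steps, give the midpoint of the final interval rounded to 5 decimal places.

1.32719

f(1.060000) = -1.857523, f(1.630000) = 3.939118 (opposite signs)
step 1: m = 1.345000, f(m) = 0.152571 > 0 → root in [1.060000, 1.345000]
step 2: m = 1.202500, f(m) = -1.029066 < 0 → root in [1.202500, 1.345000]
step 3: m = 1.273750, f(m) = -0.487691 < 0 → root in [1.273750, 1.345000]
step 4: m = 1.309375, f(m) = -0.180617 < 0 → root in [1.309375, 1.345000]
Midpoint of [1.309375, 1.345000] = 1.327187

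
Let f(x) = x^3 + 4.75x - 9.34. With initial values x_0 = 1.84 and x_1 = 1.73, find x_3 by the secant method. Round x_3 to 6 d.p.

1.401334

f(x_0) = 5.629504, f(x_1) = 4.055217
x_2 = 1.730000 - (4.055217)·(1.730000 - 1.840000)/(4.055217 - (5.629504)) = 1.446650; f(x_2) = 0.559134
x_3 = 1.446650 - (0.559134)·(1.446650 - 1.730000)/(0.559134 - (4.055217)) = 1.401334; f(x_3) = 0.068185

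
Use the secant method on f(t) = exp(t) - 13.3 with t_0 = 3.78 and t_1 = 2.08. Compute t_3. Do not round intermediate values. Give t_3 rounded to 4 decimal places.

2.6619

f(t_0) = 30.516042, f(t_1) = -5.295531
t_2 = 2.080000 - (-5.295531)·(2.080000 - 3.780000)/(-5.295531 - (30.516042)) = 2.331383; f(t_2) = -3.007839
t_3 = 2.331383 - (-3.007839)·(2.331383 - 2.080000)/(-3.007839 - (-5.295531)) = 2.661898; f(t_3) = 1.023453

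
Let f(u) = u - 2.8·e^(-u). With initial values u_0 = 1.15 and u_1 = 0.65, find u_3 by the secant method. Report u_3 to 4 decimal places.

f(u_0) = 0.263417, f(u_1) = -0.811728
u_2 = 0.650000 - (-0.811728)·(0.650000 - 1.150000)/(-0.811728 - (0.263417)) = 1.027497; f(u_2) = 0.025372
u_3 = 1.027497 - (0.025372)·(1.027497 - 0.650000)/(0.025372 - (-0.811728)) = 1.016055; f(u_3) = 0.002398

1.0161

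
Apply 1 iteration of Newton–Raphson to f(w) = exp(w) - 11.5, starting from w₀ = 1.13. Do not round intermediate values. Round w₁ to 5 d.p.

f'(w) = exp(w)
w_0 = 1.130000: f = -8.404343, f' = 3.095657 → w_1 = 1.130000 - (-8.404343)/(3.095657) = 3.844882

3.84488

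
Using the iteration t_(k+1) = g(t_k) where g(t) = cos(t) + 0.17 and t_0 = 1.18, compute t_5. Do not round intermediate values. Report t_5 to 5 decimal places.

t_1 = g(1.180000) = 0.550925
t_2 = g(0.550925) = 1.022041
t_3 = g(1.022041) = 0.691626
t_4 = g(0.691626) = 0.940210
t_5 = g(0.940210) = 0.759618

0.75962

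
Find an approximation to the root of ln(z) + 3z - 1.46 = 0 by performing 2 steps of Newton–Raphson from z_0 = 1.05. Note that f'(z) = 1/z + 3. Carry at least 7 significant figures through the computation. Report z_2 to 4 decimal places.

0.6368

z_0 = 1.050000: f = 1.738790, f' = 3.952381 → z_1 = 1.050000 - (1.738790)/(3.952381) = 0.610065
z_1 = 0.610065: f = -0.123994, f' = 4.639169 → z_2 = 0.610065 - (-0.123994)/(4.639169) = 0.636793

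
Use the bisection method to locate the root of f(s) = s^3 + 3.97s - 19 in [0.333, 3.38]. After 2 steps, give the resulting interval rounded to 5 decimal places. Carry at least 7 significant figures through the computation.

[1.85650, 2.61825]

f(0.333000) = -17.641064, f(3.380000) = 33.033072 (opposite signs)
step 1: m = 1.856500, f(m) = -5.231096 < 0 → root in [1.856500, 3.380000]
step 2: m = 2.618250, f(m) = 9.343166 > 0 → root in [1.856500, 2.618250]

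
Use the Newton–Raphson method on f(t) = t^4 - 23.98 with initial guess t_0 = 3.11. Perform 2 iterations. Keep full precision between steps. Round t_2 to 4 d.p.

2.2683

Newton update: t ← t − f(t)/f'(t).
f'(t) = 4t^3
t_0 = 3.110000: f = 69.569518, f' = 120.320924 → t_1 = 3.110000 - (69.569518)/(120.320924) = 2.531800
t_1 = 2.531800: f = 17.108266, f' = 64.915491 → t_2 = 2.531800 - (17.108266)/(64.915491) = 2.268254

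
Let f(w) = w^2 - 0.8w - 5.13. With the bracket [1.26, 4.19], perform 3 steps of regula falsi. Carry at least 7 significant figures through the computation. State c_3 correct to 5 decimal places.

f(1.260000) = -4.550400, f(4.190000) = 9.074100
step 1: c = 2.238581, f(c) = -1.909621 < 0 → new bracket [2.238581, 4.190000]
step 2: c = 2.577853, f(c) = -0.546957 < 0 → new bracket [2.577853, 4.190000]
step 3: c = 2.669503, f(c) = -0.139354 < 0 → new bracket [2.669503, 4.190000]

2.66950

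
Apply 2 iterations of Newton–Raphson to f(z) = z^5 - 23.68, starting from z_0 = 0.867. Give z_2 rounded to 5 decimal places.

7.26099

f'(z) = 5z^4
z_0 = 0.867000: f = -23.190113, f' = 2.825182 → z_1 = 0.867000 - (-23.190113)/(2.825182) = 9.075362
z_1 = 9.075362: f = 61539.307809, f' = 33917.650100 → z_2 = 9.075362 - (61539.307809)/(33917.650100) = 7.260987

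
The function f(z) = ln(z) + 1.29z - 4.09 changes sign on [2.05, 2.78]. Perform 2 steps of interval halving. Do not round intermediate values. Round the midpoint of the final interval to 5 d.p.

f(2.050000) = -0.727660, f(2.780000) = 0.518651 (opposite signs)
step 1: m = 2.415000, f(m) = -0.092951 < 0 → root in [2.415000, 2.780000]
step 2: m = 2.597500, f(m) = 0.215324 > 0 → root in [2.415000, 2.597500]
Midpoint of [2.415000, 2.597500] = 2.506250

2.50625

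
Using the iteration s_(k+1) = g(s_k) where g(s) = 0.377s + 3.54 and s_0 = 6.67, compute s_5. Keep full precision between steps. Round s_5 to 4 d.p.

s_1 = g(6.670000) = 6.054590
s_2 = g(6.054590) = 5.822580
s_3 = g(5.822580) = 5.735113
s_4 = g(5.735113) = 5.702138
s_5 = g(5.702138) = 5.689706

5.6897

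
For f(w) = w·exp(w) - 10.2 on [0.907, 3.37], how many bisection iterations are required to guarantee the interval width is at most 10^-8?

Initial width b − a = 3.37 − 0.907 = 2.463000.
After n steps the width is (b−a)/2^n; need (b−a)/2^n ≤ 10^-8.
So n ≥ log₂(2.463000/10^-8) = log₂(246300000.0000) ≈ 27.8758.
Hence n = 28.

28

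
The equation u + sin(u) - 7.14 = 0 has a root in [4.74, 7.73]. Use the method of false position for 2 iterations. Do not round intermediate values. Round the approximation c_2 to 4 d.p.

f(4.740000) = -3.399619, f(7.730000) = 1.582324
step 1: c = 6.780341, f(c) = 0.117268 > 0 → new bracket [4.740000, 6.780341]
step 2: c = 6.712307, f(c) = -0.011621 < 0 → new bracket [6.712307, 6.780341]

6.7123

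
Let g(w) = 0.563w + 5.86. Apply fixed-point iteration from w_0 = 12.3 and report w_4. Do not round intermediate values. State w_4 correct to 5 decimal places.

w_1 = g(12.300000) = 12.784900
w_2 = g(12.784900) = 13.057899
w_3 = g(13.057899) = 13.211597
w_4 = g(13.211597) = 13.298129

13.29813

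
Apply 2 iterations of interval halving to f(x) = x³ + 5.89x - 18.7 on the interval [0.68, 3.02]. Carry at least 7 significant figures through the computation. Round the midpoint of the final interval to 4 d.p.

2.1425

f(0.680000) = -14.380368, f(3.020000) = 26.631408 (opposite signs)
step 1: m = 1.850000, f(m) = -1.471875 < 0 → root in [1.850000, 3.020000]
step 2: m = 2.435000, f(m) = 10.079813 > 0 → root in [1.850000, 2.435000]
Midpoint of [1.850000, 2.435000] = 2.142500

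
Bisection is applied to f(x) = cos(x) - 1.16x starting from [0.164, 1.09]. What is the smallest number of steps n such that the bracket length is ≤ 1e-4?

14

Initial width b − a = 1.09 − 0.164 = 0.926000.
After n steps the width is (b−a)/2^n; need (b−a)/2^n ≤ 1e-4.
So n ≥ log₂(0.926000/1e-4) = log₂(9260.0000) ≈ 13.1768.
Hence n = 14.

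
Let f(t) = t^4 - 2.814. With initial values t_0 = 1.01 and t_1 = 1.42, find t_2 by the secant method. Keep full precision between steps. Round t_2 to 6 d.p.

1.250340

Secant update: t_(k+1) = t_k − f(t_k)·(t_k − t_(k-1))/(f(t_k) − f(t_(k-1))).
f(t_0) = -1.773396, f(t_1) = 1.251869
t_2 = 1.420000 - (1.251869)·(1.420000 - 1.010000)/(1.251869 - (-1.773396)) = 1.250340; f(t_2) = -0.369936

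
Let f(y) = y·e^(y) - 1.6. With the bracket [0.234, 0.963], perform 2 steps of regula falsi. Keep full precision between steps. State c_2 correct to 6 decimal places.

0.738735

f(0.234000) = -1.304307, f(0.963000) = 0.922620
step 1: c = 0.660974, f(c) = -0.319907 < 0 → new bracket [0.660974, 0.963000]
step 2: c = 0.738735, f(c) = -0.053617 < 0 → new bracket [0.738735, 0.963000]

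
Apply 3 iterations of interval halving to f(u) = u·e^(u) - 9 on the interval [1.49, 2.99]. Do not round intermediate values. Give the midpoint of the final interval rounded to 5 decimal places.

f(1.490000) = -2.388728, f(2.990000) = 50.458191 (opposite signs)
step 1: m = 2.240000, f(m) = 12.041062 > 0 → root in [1.490000, 2.240000]
step 2: m = 1.865000, f(m) = 3.040320 > 0 → root in [1.490000, 1.865000]
step 3: m = 1.677500, f(m) = -0.021754 < 0 → root in [1.677500, 1.865000]
Midpoint of [1.677500, 1.865000] = 1.771250

1.77125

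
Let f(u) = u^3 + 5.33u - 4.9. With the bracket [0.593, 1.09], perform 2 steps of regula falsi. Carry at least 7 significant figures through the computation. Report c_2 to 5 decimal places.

0.81514

f(0.593000) = -1.530782, f(1.090000) = 2.204729
step 1: c = 0.796667, f(c) = -0.148141 < 0 → new bracket [0.796667, 1.090000]
step 2: c = 0.815135, f(c) = -0.013715 < 0 → new bracket [0.815135, 1.090000]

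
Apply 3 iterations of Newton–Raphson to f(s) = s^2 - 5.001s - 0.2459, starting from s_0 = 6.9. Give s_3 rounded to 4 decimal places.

f'(s) = 2s - 5.001
s_0 = 6.900000: f = 12.857200, f' = 8.799000 → s_1 = 6.900000 - (12.857200)/(8.799000) = 5.438788
s_1 = 5.438788: f = 2.135139, f' = 5.876577 → s_2 = 5.438788 - (2.135139)/(5.876577) = 5.075458
s_2 = 5.075458: f = 0.132009, f' = 5.149916 → s_3 = 5.075458 - (0.132009)/(5.149916) = 5.049825

5.0498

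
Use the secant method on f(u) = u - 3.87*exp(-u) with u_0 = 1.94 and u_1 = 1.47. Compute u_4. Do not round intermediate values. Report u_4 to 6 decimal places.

1.184252

f(u_0) = 1.383866, f(u_1) = 0.580188
u_2 = 1.470000 - (0.580188)·(1.470000 - 1.940000)/(0.580188 - (1.383866)) = 1.130699; f(u_2) = -0.118566
u_3 = 1.130699 - (-0.118566)·(1.130699 - 1.470000)/(-0.118566 - (0.580188)) = 1.188272; f(u_3) = 0.008900
u_4 = 1.188272 - (0.008900)·(1.188272 - 1.130699)/(0.008900 - (-0.118566)) = 1.184252; f(u_4) = 0.000130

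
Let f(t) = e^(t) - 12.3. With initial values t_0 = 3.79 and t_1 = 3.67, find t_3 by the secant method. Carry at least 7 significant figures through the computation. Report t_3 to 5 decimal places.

f(t_0) = 31.956400, f(t_1) = 26.951906
t_2 = 3.670000 - (26.951906)·(3.670000 - 3.790000)/(26.951906 - (31.956400)) = 3.023735; f(t_2) = 8.267973
t_3 = 3.023735 - (8.267973)·(3.023735 - 3.670000)/(8.267973 - (26.951906)) = 2.737751; f(t_3) = 3.152201

2.73775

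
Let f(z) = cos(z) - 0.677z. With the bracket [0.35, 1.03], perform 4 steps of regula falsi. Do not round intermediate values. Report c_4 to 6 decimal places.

f(0.350000) = 0.702423, f(1.030000) = -0.182491
step 1: c = 0.889767, f(c) = 0.027221 > 0 → new bracket [0.889767, 1.030000]
step 2: c = 0.907969, f(c) = 0.000652 > 0 → new bracket [0.907969, 1.030000]
step 3: c = 0.908404, f(c) = 0.000015 > 0 → new bracket [0.908404, 1.030000]
step 4: c = 0.908414, f(c) = 0.000000 > 0 → new bracket [0.908414, 1.030000]

0.908414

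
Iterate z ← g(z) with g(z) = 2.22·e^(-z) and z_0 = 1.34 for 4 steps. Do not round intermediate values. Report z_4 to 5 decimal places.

z_1 = g(1.340000) = 0.581297
z_2 = g(0.581297) = 1.241363
z_3 = g(1.241363) = 0.641558
z_4 = g(0.641558) = 1.168767

1.16877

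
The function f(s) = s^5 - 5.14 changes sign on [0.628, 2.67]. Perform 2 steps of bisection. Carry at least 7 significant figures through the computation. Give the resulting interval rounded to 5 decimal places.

f(0.628000) = -5.042322, f(2.670000) = 130.552645 (opposite signs)
step 1: m = 1.649000, f(m) = 7.052795 > 0 → root in [0.628000, 1.649000]
step 2: m = 1.138500, f(m) = -3.227219 < 0 → root in [1.138500, 1.649000]

[1.13850, 1.64900]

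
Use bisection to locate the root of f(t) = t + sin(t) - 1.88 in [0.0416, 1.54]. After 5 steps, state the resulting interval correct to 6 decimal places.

f(0.041600) = -1.796812, f(1.540000) = 0.659526 (opposite signs)
step 1: m = 0.790800, f(m) = -0.378284 < 0 → root in [0.790800, 1.540000]
step 2: m = 1.165400, f(m) = 0.204346 > 0 → root in [0.790800, 1.165400]
step 3: m = 0.978100, f(m) = -0.072462 < 0 → root in [0.978100, 1.165400]
step 4: m = 1.071750, f(m) = 0.069789 > 0 → root in [0.978100, 1.071750]
step 5: m = 1.024925, f(m) = -0.000400 < 0 → root in [1.024925, 1.071750]

[1.024925, 1.071750]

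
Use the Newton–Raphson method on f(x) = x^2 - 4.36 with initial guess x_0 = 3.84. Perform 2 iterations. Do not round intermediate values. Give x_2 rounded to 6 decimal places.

f'(x) = 2x
x_0 = 3.840000: f = 10.385600, f' = 7.680000 → x_1 = 3.840000 - (10.385600)/(7.680000) = 2.487708
x_1 = 2.487708: f = 1.828693, f' = 4.975417 → x_2 = 2.487708 - (1.828693)/(4.975417) = 2.120163

2.120163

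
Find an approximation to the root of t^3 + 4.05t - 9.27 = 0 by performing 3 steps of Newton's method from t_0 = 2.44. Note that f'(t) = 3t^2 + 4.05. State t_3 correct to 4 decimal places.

Newton update: t ← t − f(t)/f'(t).
t_0 = 2.440000: f = 15.138784, f' = 21.910800 → t_1 = 2.440000 - (15.138784)/(21.910800) = 1.749072
t_1 = 1.749072: f = 3.164596, f' = 13.227759 → t_2 = 1.749072 - (3.164596)/(13.227759) = 1.509833
t_2 = 1.509833: f = 0.286633, f' = 10.888788 → t_3 = 1.509833 - (0.286633)/(10.888788) = 1.483509

1.4835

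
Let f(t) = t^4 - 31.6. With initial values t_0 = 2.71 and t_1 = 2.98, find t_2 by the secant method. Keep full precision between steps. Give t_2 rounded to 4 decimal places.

2.4681

f(t_0) = 22.335805, f(t_1) = 47.261504
t_2 = 2.980000 - (47.261504)·(2.980000 - 2.710000)/(47.261504 - (22.335805)) = 2.468054; f(t_2) = 5.503835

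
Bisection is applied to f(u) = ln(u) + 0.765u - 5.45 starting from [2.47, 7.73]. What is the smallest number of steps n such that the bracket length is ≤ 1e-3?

13

Initial width b − a = 7.73 − 2.47 = 5.260000.
After n steps the width is (b−a)/2^n; need (b−a)/2^n ≤ 1e-3.
So n ≥ log₂(5.260000/1e-3) = log₂(5260.0000) ≈ 12.3608.
Hence n = 13.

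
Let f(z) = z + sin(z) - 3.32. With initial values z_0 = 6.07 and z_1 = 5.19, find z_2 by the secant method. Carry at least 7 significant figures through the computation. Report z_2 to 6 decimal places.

f(z_0) = 2.538426, f(z_1) = 0.981904
z_2 = 5.190000 - (0.981904)·(5.190000 - 6.070000)/(0.981904 - (2.538426)) = 4.634867; f(z_2) = 0.317871

4.634867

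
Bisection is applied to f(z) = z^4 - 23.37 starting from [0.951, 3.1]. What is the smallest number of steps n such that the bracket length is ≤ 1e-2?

8

Initial width b − a = 3.1 − 0.951 = 2.149000.
After n steps the width is (b−a)/2^n; need (b−a)/2^n ≤ 1e-2.
So n ≥ log₂(2.149000/1e-2) = log₂(214.9000) ≈ 7.7475.
Hence n = 8.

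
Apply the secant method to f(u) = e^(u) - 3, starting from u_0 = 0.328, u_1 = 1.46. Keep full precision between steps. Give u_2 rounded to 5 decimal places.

f(u_0) = -1.611811, f(u_1) = 1.305960
u_2 = 1.460000 - (1.305960)·(1.460000 - 0.328000)/(1.305960 - (-1.611811)) = 0.953330; f(u_2) = -0.405665

0.95333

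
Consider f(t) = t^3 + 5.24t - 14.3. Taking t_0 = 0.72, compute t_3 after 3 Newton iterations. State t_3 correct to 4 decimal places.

f'(t) = 3t^2 + 5.24
t_0 = 0.720000: f = -10.153952, f' = 6.795200 → t_1 = 0.720000 - (-10.153952)/(6.795200) = 2.214283
t_1 = 2.214283: f = 8.159582, f' = 19.949148 → t_2 = 2.214283 - (8.159582)/(19.949148) = 1.805264
t_2 = 1.805264: f = 1.042899, f' = 15.016934 → t_3 = 1.805264 - (1.042899)/(15.016934) = 1.735816

1.7358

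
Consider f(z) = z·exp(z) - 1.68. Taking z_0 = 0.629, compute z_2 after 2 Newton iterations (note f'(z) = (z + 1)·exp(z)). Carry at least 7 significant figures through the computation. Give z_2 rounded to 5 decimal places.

0.77468

Newton update: z ← z − f(z)/f'(z).
z_0 = 0.629000: f = -0.500163, f' = 3.055571 → z_1 = 0.629000 - (-0.500163)/(3.055571) = 0.792689
z_1 = 0.792689: f = 0.071311, f' = 3.960641 → z_2 = 0.792689 - (0.071311)/(3.960641) = 0.774684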